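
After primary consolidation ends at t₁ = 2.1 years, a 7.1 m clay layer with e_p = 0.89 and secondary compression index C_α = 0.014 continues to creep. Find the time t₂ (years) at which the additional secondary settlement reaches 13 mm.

S_s = C_α·H/(1+e_p)·log₁₀(t₂/t₁) ⇒ log₁₀(t₂/t₁) = S_s·(1+e_p)/(C_α·H).
log₁₀(t₂/t₁) = 0.013 × (1+0.89) / (0.014×7.1) = 0.2472
t₂ = t₁ × 10^0.2472 = 2.1 × 1.767 = 3.71 years

t₂ ≈ 3.71 years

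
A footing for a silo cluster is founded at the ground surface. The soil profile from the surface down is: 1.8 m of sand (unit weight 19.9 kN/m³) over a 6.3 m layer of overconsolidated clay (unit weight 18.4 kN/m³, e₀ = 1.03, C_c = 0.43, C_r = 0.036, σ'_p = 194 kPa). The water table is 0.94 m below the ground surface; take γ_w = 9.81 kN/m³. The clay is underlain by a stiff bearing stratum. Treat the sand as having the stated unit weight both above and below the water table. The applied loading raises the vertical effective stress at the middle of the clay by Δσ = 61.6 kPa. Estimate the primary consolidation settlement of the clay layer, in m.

S_c ≈ 0.0367 m

Mid-depth of clay below the ground surface: z = 1.8 + 6.3/2 = 4.95 m.
Total vertical stress at mid-clay: σ_v = 19.9×1.8 + 18.4×3.15 = 93.78 kPa.
Pore pressure: u = 9.81×(4.95 − 0.94) = 39.338 kPa.
Initial effective stress: σ'_0 = σ_v − u = 93.78 − 39.338 = 54.442 kPa.
Final effective stress: σ'_f = 54.442 + 61.6 = 116.04 kPa.
σ'_f = 116.04 ≤ σ'_p = 194 kPa, so the clay remains overconsolidated and only the recompression index applies:
S_c = C_r·H/(1+e₀)·log₁₀(σ'_f/σ'_0) = 0.036×6.3/2.03×log₁₀(116.04/54.442)
    = 0.11172 × 0.32867 = 0.03672 m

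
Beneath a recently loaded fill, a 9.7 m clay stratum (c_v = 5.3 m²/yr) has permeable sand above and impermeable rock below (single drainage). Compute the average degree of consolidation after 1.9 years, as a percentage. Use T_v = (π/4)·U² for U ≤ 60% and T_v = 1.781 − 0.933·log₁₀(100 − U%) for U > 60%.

Drainage path length: H_d = H = 9.7 m (single drainage).
T_v = c_v·t/H_d² = 5.3×1.9/9.7² = 0.10703.
T_v = 0.10703 corresponds to the U ≤ 60% branch:
U = √(4T_v/π) = 0.3692

U ≈ 36.9 %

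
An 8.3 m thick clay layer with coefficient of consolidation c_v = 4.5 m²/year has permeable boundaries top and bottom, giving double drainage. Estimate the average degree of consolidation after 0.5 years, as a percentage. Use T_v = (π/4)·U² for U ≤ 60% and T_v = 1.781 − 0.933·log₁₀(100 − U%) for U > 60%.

U ≈ 40.8 %

Drainage path length: H_d = H/2 = 4.15 m (double drainage).
T_v = c_v·t/H_d² = 4.5×0.5/4.15² = 0.13064.
T_v = 0.13064 corresponds to the U ≤ 60% branch:
U = √(4T_v/π) = 0.4078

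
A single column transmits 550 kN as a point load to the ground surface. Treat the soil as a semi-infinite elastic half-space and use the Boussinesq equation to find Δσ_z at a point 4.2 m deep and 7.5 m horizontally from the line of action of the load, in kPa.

Δσ_z ≈ 0.415 kPa

Boussinesq vertical stress below a point load on an elastic half-space:
Δσ_z = 3P/(2πz²) · [1 + (r/z)²]^(−5/2)
r/z = 7.5/4.2 = 1.7857; [1+(r/z)²]^(−5/2) = 0.027847.
Δσ_z = 3×550/(2π×4.2²) × 0.027847 = 14.887 × 0.027847 = 0.4146 kPa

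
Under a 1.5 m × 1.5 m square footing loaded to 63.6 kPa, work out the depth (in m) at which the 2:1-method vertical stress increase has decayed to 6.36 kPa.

z ≈ 3.24 m

2:1 spreading — at depth z the loaded area has grown by z in each plan dimension:
qB²/(B+z)² = Δσ_z ⇒ z = B(√(q/Δσ_z) − 1) = 1.5×(√(63.6/6.36) − 1) = 3.243 m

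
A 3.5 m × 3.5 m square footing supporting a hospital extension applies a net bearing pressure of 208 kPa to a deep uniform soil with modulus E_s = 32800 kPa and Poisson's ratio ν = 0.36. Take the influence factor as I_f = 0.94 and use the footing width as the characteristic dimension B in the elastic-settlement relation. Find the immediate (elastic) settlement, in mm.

S_e ≈ 18.2 mm

Immediate (elastic) settlement: S_e = q·B·(1−ν²)/E_s · I_f.
S_e = 208 × 3.5 × (1 − 0.36²) / 32800 × 0.94
    = 208 × 3.5 × 0.8704 / 32800 × 0.94
    = 0.01816 m = 18.16 mm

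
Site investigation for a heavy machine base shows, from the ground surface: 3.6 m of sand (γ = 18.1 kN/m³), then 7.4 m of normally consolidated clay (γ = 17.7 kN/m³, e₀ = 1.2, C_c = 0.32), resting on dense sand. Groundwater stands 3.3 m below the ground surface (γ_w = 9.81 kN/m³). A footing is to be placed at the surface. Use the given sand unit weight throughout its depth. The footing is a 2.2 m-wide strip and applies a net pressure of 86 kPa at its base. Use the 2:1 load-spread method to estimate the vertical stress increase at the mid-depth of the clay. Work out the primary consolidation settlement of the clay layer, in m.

S_c ≈ 0.0922 m

Mid-depth of clay below the ground surface: z = 3.6 + 7.4/2 = 7.3 m.
Total vertical stress at mid-clay: σ_v = 18.1×3.6 + 17.7×3.7 = 130.65 kPa.
Pore pressure: u = 9.81×(7.3 − 3.3) = 39.24 kPa.
Initial effective stress: σ'_0 = σ_v − u = 130.65 − 39.24 = 91.41 kPa.
Stress increase at mid-clay by the 2:1 spreading method:
Δσ = qB/(B+z) = 86×2.2/(2.2+7.3) = 19.916 kPa
Final effective stress: σ'_f = σ'_0 + Δσ = 91.41 + 19.916 = 111.33 kPa.
Normally consolidated clay, so the full stress increment lies on the virgin compression line:
S_c = C_c·H/(1+e₀)·log₁₀(σ'_f/σ'_0) = 0.32×7.4/(1+1.2)×log₁₀(111.33/91.41)
    = 1.0764 × 0.085619 = 0.09216 m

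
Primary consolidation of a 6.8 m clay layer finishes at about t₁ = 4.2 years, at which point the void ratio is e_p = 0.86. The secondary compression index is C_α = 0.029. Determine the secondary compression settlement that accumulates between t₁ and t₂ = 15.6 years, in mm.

Secondary compression: S_s = C_α·H/(1+e_p)·log₁₀(t₂/t₁)
S_s = 0.029×6.8/(1+0.86)×log₁₀(15.6/4.2)
    = 0.106 × 0.5699 = 0.06042 m

S_s ≈ 60.4 mm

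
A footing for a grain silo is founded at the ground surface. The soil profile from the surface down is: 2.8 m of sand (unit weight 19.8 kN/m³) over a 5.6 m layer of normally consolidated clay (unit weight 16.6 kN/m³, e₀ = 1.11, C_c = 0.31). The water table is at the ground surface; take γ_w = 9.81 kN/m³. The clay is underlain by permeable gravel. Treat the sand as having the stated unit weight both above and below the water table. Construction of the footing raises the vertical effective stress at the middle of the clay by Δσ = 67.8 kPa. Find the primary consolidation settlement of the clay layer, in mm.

Mid-depth of clay below the ground surface: z = 2.8 + 5.6/2 = 5.6 m.
Total vertical stress at mid-clay: σ_v = 19.8×2.8 + 16.6×2.8 = 101.92 kPa.
Pore pressure: u = 9.81×(5.6 − 0) = 54.936 kPa.
Initial effective stress: σ'_0 = σ_v − u = 101.92 − 54.936 = 46.984 kPa.
Final effective stress: σ'_f = σ'_0 + Δσ = 46.984 + 67.8 = 114.78 kPa.
Normally consolidated clay, so the full stress increment lies on the virgin compression line:
S_c = C_c·H/(1+e₀)·log₁₀(σ'_f/σ'_0) = 0.31×5.6/(1+1.11)×log₁₀(114.78/46.984)
    = 0.82275 × 0.38792 = 0.3192 m

S_c ≈ 319 mm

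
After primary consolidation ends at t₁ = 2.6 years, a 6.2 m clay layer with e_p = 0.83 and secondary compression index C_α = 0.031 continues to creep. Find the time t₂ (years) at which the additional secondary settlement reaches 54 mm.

t₂ ≈ 8.49 years

S_s = C_α·H/(1+e_p)·log₁₀(t₂/t₁) ⇒ log₁₀(t₂/t₁) = S_s·(1+e_p)/(C_α·H).
log₁₀(t₂/t₁) = 0.054 × (1+0.83) / (0.031×6.2) = 0.5142
t₂ = t₁ × 10^0.5142 = 2.6 × 3.267 = 8.494 years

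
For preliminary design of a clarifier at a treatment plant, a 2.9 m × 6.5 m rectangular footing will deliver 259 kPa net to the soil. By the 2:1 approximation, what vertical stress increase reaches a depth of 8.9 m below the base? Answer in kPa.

Δσ_z ≈ 26.9 kPa

By the 2:1 method the load spreads at 1 horizontal : 2 vertical, so at depth z the loaded area has grown by z in each plan dimension:
Δσ = qBL/((B+z)(L+z)) = 259×2.9×6.5/((2.9+8.9)(6.5+8.9)) = 26.866 kPa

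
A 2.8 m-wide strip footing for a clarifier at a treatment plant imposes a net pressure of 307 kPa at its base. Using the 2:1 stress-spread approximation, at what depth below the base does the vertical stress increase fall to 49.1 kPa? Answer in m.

2:1 spreading — at depth z the loaded area has grown by z in each plan dimension:
qB/(B+z) = Δσ_z ⇒ z = qB/Δσ_z − B = 307×2.8/49.1 − 2.8 = 14.71 m

z ≈ 14.7 m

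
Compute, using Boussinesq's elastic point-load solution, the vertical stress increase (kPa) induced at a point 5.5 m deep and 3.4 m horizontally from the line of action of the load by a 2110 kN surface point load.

Boussinesq vertical stress below a point load on an elastic half-space:
Δσ_z = 3P/(2πz²) · [1 + (r/z)²]^(−5/2)
r/z = 3.4/5.5 = 0.61818; [1+(r/z)²]^(−5/2) = 0.44526.
Δσ_z = 3×2110/(2π×5.5²) × 0.44526 = 33.304 × 0.44526 = 14.83 kPa

Δσ_z ≈ 14.8 kPa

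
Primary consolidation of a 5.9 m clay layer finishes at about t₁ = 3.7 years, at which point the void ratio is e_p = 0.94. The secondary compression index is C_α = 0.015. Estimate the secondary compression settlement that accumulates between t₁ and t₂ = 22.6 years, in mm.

S_s ≈ 35.9 mm

Secondary compression: S_s = C_α·H/(1+e_p)·log₁₀(t₂/t₁)
S_s = 0.015×5.9/(1+0.94)×log₁₀(22.6/3.7)
    = 0.04562 × 0.7859 = 0.03585 m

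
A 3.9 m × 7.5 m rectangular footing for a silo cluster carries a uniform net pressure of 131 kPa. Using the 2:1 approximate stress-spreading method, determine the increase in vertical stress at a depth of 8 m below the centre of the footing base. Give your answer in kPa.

Δσ_z ≈ 20.8 kPa

By the 2:1 method the load spreads at 1 horizontal : 2 vertical, so at depth z the loaded area has grown by z in each plan dimension:
Δσ = qBL/((B+z)(L+z)) = 131×3.9×7.5/((3.9+8)(7.5+8)) = 20.774 kPa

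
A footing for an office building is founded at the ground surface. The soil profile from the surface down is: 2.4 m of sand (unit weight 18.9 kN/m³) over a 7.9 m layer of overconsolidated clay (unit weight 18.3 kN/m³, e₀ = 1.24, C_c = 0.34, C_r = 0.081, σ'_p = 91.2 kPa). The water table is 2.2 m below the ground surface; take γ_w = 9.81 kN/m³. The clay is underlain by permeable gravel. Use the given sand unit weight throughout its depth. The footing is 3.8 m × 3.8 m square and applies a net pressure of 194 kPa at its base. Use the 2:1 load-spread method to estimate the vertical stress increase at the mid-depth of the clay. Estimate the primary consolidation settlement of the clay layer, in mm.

Mid-depth of clay below the ground surface: z = 2.4 + 7.9/2 = 6.35 m.
Total vertical stress at mid-clay: σ_v = 18.9×2.4 + 18.3×3.95 = 117.65 kPa.
Pore pressure: u = 9.81×(6.35 − 2.2) = 40.712 kPa.
Initial effective stress: σ'_0 = σ_v − u = 117.65 − 40.712 = 76.938 kPa.
Stress increase at mid-clay by the 2:1 spreading method:
Δσ = qBL/((B+z)(L+z)) = 194×3.8×3.8/((3.8+6.35)(3.8+6.35)) = 27.192 kPa
Final effective stress: σ'_f = 76.938 + 27.192 = 104.13 kPa.
σ'_f = 104.13 > σ'_p = 91.2 kPa, so the stress path crosses the preconsolidation pressure — recompression up to σ'_p, then virgin compression beyond:
S_c = H/(1+e₀)·[C_r·log₁₀(σ'_p/σ'_0) + C_c·log₁₀(σ'_f/σ'_p)]
    = 7.9/2.24 × [0.081×log₁₀(91.2/76.938) + 0.34×log₁₀(104.13/91.2)]
    = 3.5268 × [0.0059822 + 0.019578] = 0.09015 m

S_c ≈ 90.1 mm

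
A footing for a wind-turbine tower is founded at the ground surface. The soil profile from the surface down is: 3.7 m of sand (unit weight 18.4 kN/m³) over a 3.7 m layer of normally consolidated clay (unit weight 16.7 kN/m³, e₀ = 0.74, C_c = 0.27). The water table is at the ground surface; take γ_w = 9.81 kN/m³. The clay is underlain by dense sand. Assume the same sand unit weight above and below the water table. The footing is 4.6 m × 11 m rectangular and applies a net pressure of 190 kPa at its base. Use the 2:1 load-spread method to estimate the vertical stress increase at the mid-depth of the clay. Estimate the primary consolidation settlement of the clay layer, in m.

Mid-depth of clay below the ground surface: z = 3.7 + 3.7/2 = 5.55 m.
Total vertical stress at mid-clay: σ_v = 18.4×3.7 + 16.7×1.85 = 98.975 kPa.
Pore pressure: u = 9.81×(5.55 − 0) = 54.446 kPa.
Initial effective stress: σ'_0 = σ_v − u = 98.975 − 54.446 = 44.529 kPa.
Stress increase at mid-clay by the 2:1 spreading method:
Δσ = qBL/((B+z)(L+z)) = 190×4.6×11/((4.6+5.55)(11+5.55)) = 57.232 kPa
Final effective stress: σ'_f = σ'_0 + Δσ = 44.529 + 57.232 = 101.76 kPa.
Normally consolidated clay, so the full stress increment lies on the virgin compression line:
S_c = C_c·H/(1+e₀)·log₁₀(σ'_f/σ'_0) = 0.27×3.7/(1+0.74)×log₁₀(101.76/44.529)
    = 0.57414 × 0.35893 = 0.2061 m

S_c ≈ 0.206 m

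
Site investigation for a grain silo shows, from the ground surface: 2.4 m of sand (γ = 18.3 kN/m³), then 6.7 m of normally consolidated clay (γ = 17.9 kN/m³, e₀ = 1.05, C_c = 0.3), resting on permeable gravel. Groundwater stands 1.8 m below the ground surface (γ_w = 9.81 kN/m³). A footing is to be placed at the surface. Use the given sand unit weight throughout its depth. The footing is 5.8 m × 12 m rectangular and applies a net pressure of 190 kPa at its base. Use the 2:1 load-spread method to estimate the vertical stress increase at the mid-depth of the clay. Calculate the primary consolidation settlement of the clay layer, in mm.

S_c ≈ 293 mm

Mid-depth of clay below the ground surface: z = 2.4 + 6.7/2 = 5.75 m.
Total vertical stress at mid-clay: σ_v = 18.3×2.4 + 17.9×3.35 = 103.88 kPa.
Pore pressure: u = 9.81×(5.75 − 1.8) = 38.75 kPa.
Initial effective stress: σ'_0 = σ_v − u = 103.88 − 38.75 = 65.13 kPa.
Stress increase at mid-clay by the 2:1 spreading method:
Δσ = qBL/((B+z)(L+z)) = 190×5.8×12/((5.8+5.75)(12+5.75)) = 64.503 kPa
Final effective stress: σ'_f = σ'_0 + Δσ = 65.13 + 64.503 = 129.63 kPa.
Normally consolidated clay, so the full stress increment lies on the virgin compression line:
S_c = C_c·H/(1+e₀)·log₁₀(σ'_f/σ'_0) = 0.3×6.7/(1+1.05)×log₁₀(129.63/65.13)
    = 0.98049 × 0.29892 = 0.2931 m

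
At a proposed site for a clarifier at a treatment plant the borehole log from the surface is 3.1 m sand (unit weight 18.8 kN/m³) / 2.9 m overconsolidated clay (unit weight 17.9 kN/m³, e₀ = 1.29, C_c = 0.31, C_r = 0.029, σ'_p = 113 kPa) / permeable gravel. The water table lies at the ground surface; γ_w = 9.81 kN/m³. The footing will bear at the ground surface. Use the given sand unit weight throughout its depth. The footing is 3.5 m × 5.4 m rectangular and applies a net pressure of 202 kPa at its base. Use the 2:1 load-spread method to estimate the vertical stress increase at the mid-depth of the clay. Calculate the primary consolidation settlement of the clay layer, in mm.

Mid-depth of clay below the ground surface: z = 3.1 + 2.9/2 = 4.55 m.
Total vertical stress at mid-clay: σ_v = 18.8×3.1 + 17.9×1.45 = 84.235 kPa.
Pore pressure: u = 9.81×(4.55 − 0) = 44.636 kPa.
Initial effective stress: σ'_0 = σ_v − u = 84.235 − 44.636 = 39.599 kPa.
Stress increase at mid-clay by the 2:1 spreading method:
Δσ = qBL/((B+z)(L+z)) = 202×3.5×5.4/((3.5+4.55)(5.4+4.55)) = 47.664 kPa
Final effective stress: σ'_f = 39.599 + 47.664 = 87.263 kPa.
σ'_f = 87.263 ≤ σ'_p = 113 kPa, so the clay remains overconsolidated and only the recompression index applies:
S_c = C_r·H/(1+e₀)·log₁₀(σ'_f/σ'_0) = 0.029×2.9/2.29×log₁₀(87.263/39.599)
    = 0.036726 × 0.34315 = 0.0126 m

S_c ≈ 12.6 mm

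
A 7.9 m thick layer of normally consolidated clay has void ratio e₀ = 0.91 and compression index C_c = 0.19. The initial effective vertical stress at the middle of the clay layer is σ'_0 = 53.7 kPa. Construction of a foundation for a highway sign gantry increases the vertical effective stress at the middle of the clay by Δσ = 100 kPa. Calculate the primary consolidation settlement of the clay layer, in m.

S_c ≈ 0.359 m

Final effective stress: σ'_f = σ'_0 + Δσ = 53.7 + 100 = 153.7 kPa.
Normally consolidated clay, so the full stress increment lies on the virgin compression line:
S_c = C_c·H/(1+e₀)·log₁₀(σ'_f/σ'_0) = 0.19×7.9/(1+0.91)×log₁₀(153.7/53.7)
    = 0.78586 × 0.4567 = 0.3589 m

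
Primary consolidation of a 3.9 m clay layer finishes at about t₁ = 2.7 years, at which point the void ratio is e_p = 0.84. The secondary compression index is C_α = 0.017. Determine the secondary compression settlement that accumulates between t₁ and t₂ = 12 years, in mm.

Secondary compression: S_s = C_α·H/(1+e_p)·log₁₀(t₂/t₁)
S_s = 0.017×3.9/(1+0.84)×log₁₀(12/2.7)
    = 0.03603 × 0.6478 = 0.02334 m

S_s ≈ 23.3 mm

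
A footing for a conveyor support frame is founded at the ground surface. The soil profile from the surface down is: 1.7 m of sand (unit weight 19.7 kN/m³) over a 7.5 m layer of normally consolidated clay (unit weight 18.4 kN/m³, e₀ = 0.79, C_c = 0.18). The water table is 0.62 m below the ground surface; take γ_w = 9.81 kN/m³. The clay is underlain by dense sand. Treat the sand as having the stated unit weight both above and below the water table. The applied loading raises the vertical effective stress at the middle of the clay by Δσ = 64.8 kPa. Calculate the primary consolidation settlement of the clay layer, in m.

Mid-depth of clay below the ground surface: z = 1.7 + 7.5/2 = 5.45 m.
Total vertical stress at mid-clay: σ_v = 19.7×1.7 + 18.4×3.75 = 102.49 kPa.
Pore pressure: u = 9.81×(5.45 − 0.62) = 47.382 kPa.
Initial effective stress: σ'_0 = σ_v − u = 102.49 − 47.382 = 55.108 kPa.
Final effective stress: σ'_f = σ'_0 + Δσ = 55.108 + 64.8 = 119.91 kPa.
Normally consolidated clay, so the full stress increment lies on the virgin compression line:
S_c = C_c·H/(1+e₀)·log₁₀(σ'_f/σ'_0) = 0.18×7.5/(1+0.79)×log₁₀(119.91/55.108)
    = 0.75419 × 0.33764 = 0.2546 m

S_c ≈ 0.255 m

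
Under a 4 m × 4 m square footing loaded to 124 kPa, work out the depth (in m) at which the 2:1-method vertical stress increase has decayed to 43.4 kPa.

2:1 spreading — at depth z the loaded area has grown by z in each plan dimension:
qB²/(B+z)² = Δσ_z ⇒ z = B(√(q/Δσ_z) − 1) = 4×(√(124/43.4) − 1) = 2.761 m

z ≈ 2.76 m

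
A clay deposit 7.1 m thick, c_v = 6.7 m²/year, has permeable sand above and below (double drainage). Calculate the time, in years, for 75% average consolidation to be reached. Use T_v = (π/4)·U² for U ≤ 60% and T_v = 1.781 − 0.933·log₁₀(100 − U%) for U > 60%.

t ≈ 0.897 years

Drainage path length: H_d = H/2 = 3.55 m (double drainage).
U > 60%: T_v = 1.781 − 0.933·log₁₀(100 − 75) = 0.47672.
t = T_v·H_d²/c_v = 0.47672×3.55²/6.7 = 0.8967 years.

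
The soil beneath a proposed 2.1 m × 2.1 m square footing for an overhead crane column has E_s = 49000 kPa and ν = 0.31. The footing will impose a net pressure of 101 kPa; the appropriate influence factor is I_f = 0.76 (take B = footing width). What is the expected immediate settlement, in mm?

S_e ≈ 2.97 mm

Immediate (elastic) settlement: S_e = q·B·(1−ν²)/E_s · I_f.
S_e = 101 × 2.1 × (1 − 0.31²) / 49000 × 0.76
    = 101 × 2.1 × 0.9039 / 49000 × 0.76
    = 0.002974 m = 2.974 mm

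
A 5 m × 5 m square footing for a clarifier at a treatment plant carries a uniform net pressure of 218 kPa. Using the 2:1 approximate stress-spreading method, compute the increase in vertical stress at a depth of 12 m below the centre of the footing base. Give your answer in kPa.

By the 2:1 method the load spreads at 1 horizontal : 2 vertical, so at depth z the loaded area has grown by z in each plan dimension:
Δσ = qBL/((B+z)(L+z)) = 218×5×5/((5+12)(5+12)) = 18.858 kPa

Δσ_z ≈ 18.9 kPa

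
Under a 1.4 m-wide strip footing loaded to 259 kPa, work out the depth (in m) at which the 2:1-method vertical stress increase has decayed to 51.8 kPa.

2:1 spreading — at depth z the loaded area has grown by z in each plan dimension:
qB/(B+z) = Δσ_z ⇒ z = qB/Δσ_z − B = 259×1.4/51.8 − 1.4 = 5.6 m

z ≈ 5.6 m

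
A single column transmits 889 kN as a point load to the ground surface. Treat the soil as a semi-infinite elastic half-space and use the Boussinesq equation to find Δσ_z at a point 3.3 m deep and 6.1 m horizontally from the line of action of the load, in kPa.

Boussinesq vertical stress below a point load on an elastic half-space:
Δσ_z = 3P/(2πz²) · [1 + (r/z)²]^(−5/2)
r/z = 6.1/3.3 = 1.8485; [1+(r/z)²]^(−5/2) = 0.02439.
Δσ_z = 3×889/(2π×3.3²) × 0.02439 = 38.978 × 0.02439 = 0.9507 kPa

Δσ_z ≈ 0.951 kPa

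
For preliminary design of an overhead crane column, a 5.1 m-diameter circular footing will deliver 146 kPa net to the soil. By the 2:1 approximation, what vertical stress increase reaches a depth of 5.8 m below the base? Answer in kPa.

Δσ_z ≈ 32 kPa

By the 2:1 method the load spreads at 1 horizontal : 2 vertical, so at depth z the loaded area has grown by z in each plan dimension:
Δσ ≈ qD²/(D+z)² = 146×5.1²/(5.1+5.8)² = 31.962 kPa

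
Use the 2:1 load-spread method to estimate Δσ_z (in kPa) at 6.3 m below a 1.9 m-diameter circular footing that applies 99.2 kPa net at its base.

By the 2:1 method the load spreads at 1 horizontal : 2 vertical, so at depth z the loaded area has grown by z in each plan dimension:
Δσ ≈ qD²/(D+z)² = 99.2×1.9²/(1.9+6.3)² = 5.3259 kPa

Δσ_z ≈ 5.33 kPa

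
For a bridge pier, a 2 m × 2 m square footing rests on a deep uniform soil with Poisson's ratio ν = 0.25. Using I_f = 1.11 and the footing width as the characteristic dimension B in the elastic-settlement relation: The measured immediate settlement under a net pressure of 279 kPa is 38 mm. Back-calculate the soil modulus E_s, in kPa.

S_e = q·B·(1−ν²)/E_s · I_f  ⇒  E_s = q·B·(1−ν²)·I_f / S_e.
E_s = 279 × 2 × 0.9375 × 1.11 / 0.038 = 15280 kPa

E_s ≈ 15300 kPa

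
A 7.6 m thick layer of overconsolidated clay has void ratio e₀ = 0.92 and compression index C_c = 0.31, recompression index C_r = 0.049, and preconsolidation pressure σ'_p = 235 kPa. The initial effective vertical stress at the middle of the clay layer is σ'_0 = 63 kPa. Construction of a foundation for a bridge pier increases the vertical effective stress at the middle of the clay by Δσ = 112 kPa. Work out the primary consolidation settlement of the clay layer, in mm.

S_c ≈ 86.1 mm

Final effective stress: σ'_f = 63 + 112 = 175 kPa.
σ'_f = 175 ≤ σ'_p = 235 kPa, so the clay remains overconsolidated and only the recompression index applies:
S_c = C_r·H/(1+e₀)·log₁₀(σ'_f/σ'_0) = 0.049×7.6/1.92×log₁₀(175/63)
    = 0.19396 × 0.4437 = 0.08606 m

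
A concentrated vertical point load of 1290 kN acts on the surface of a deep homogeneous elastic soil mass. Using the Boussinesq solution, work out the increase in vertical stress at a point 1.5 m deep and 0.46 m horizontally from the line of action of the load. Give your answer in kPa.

Δσ_z ≈ 219 kPa

Boussinesq vertical stress below a point load on an elastic half-space:
Δσ_z = 3P/(2πz²) · [1 + (r/z)²]^(−5/2)
r/z = 0.46/1.5 = 0.30667; [1+(r/z)²]^(−5/2) = 0.79875.
Δσ_z = 3×1290/(2π×1.5²) × 0.79875 = 273.75 × 0.79875 = 218.7 kPa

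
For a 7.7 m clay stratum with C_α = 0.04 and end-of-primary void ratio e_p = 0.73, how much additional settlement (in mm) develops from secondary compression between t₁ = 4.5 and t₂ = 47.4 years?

Secondary compression: S_s = C_α·H/(1+e_p)·log₁₀(t₂/t₁)
S_s = 0.04×7.7/(1+0.73)×log₁₀(47.4/4.5)
    = 0.178 × 1.023 = 0.1821 m

S_s ≈ 182 mm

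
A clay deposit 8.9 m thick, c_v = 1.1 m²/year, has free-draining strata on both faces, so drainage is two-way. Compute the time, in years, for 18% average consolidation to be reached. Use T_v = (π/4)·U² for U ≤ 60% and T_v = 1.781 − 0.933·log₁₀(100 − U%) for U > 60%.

Drainage path length: H_d = H/2 = 4.45 m (double drainage).
U ≤ 60%: T_v = (π/4)·U² = (π/4)×0.18² = 0.025447.
t = T_v·H_d²/c_v = 0.025447×4.45²/1.1 = 0.4581 years.

t ≈ 0.458 years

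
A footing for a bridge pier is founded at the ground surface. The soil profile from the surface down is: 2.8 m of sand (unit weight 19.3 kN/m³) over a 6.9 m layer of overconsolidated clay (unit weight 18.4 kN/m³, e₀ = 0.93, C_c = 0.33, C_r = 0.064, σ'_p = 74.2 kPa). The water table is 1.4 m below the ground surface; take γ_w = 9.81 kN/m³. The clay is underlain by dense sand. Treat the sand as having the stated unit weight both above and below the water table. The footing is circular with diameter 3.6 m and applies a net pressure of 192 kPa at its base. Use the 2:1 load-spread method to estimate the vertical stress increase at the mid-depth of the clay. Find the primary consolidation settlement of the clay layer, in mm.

S_c ≈ 136 mm

Mid-depth of clay below the ground surface: z = 2.8 + 6.9/2 = 6.25 m.
Total vertical stress at mid-clay: σ_v = 19.3×2.8 + 18.4×3.45 = 117.52 kPa.
Pore pressure: u = 9.81×(6.25 − 1.4) = 47.578 kPa.
Initial effective stress: σ'_0 = σ_v − u = 117.52 − 47.578 = 69.942 kPa.
Stress increase at mid-clay by the 2:1 spreading method:
Δσ ≈ qD²/(D+z)² = 192×3.6²/(3.6+6.25)² = 25.647 kPa
Final effective stress: σ'_f = 69.942 + 25.647 = 95.589 kPa.
σ'_f = 95.589 > σ'_p = 74.2 kPa, so the stress path crosses the preconsolidation pressure — recompression up to σ'_p, then virgin compression beyond:
S_c = H/(1+e₀)·[C_r·log₁₀(σ'_p/σ'_0) + C_c·log₁₀(σ'_f/σ'_p)]
    = 6.9/1.93 × [0.064×log₁₀(74.2/69.942) + 0.33×log₁₀(95.589/74.2)]
    = 3.5751 × [0.0016426 + 0.036301] = 0.1357 m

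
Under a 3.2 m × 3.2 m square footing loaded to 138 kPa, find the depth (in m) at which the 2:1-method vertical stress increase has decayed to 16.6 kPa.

z ≈ 6.03 m

2:1 spreading — at depth z the loaded area has grown by z in each plan dimension:
qB²/(B+z)² = Δσ_z ⇒ z = B(√(q/Δσ_z) − 1) = 3.2×(√(138/16.6) − 1) = 6.026 m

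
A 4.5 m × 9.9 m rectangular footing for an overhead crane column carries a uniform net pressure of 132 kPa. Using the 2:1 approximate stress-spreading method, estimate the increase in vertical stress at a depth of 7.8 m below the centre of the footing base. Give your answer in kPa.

Δσ_z ≈ 27 kPa

By the 2:1 method the load spreads at 1 horizontal : 2 vertical, so at depth z the loaded area has grown by z in each plan dimension:
Δσ = qBL/((B+z)(L+z)) = 132×4.5×9.9/((4.5+7.8)(9.9+7.8)) = 27.011 kPa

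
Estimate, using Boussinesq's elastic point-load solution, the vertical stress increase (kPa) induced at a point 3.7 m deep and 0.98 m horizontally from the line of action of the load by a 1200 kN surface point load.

Δσ_z ≈ 35.3 kPa

Boussinesq vertical stress below a point load on an elastic half-space:
Δσ_z = 3P/(2πz²) · [1 + (r/z)²]^(−5/2)
r/z = 0.98/3.7 = 0.26486; [1+(r/z)²]^(−5/2) = 0.84408.
Δσ_z = 3×1200/(2π×3.7²) × 0.84408 = 41.852 × 0.84408 = 35.33 kPa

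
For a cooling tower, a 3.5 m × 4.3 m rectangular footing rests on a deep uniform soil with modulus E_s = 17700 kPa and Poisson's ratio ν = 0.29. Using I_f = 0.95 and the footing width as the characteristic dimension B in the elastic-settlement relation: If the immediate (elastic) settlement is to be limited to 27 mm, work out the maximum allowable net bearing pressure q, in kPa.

q ≈ 157 kPa

S_e = q·B·(1−ν²)/E_s · I_f  ⇒  q = S_e·E_s / (B·(1−ν²)·I_f).
q = 0.027 × 17700 / (3.5 × 0.9159 × 0.95) = 156.9 kPa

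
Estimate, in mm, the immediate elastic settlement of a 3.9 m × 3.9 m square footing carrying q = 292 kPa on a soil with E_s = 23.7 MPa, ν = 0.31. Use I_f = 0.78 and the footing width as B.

Immediate (elastic) settlement: S_e = q·B·(1−ν²)/E_s · I_f.
E_s = 23.7 MPa = 23700 kPa.
S_e = 292 × 3.9 × (1 − 0.31²) / 23700 × 0.78
    = 292 × 3.9 × 0.9039 / 23700 × 0.78
    = 0.03388 m = 33.88 mm

S_e ≈ 33.9 mm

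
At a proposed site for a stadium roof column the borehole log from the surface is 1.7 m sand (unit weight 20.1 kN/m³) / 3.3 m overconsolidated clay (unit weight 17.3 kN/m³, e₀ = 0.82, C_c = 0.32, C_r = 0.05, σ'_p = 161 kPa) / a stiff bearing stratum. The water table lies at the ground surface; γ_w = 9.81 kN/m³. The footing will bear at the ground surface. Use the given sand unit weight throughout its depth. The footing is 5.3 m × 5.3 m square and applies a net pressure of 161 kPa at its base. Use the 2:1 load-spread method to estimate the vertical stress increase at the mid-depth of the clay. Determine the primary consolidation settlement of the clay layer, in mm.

S_c ≈ 43.6 mm

Mid-depth of clay below the ground surface: z = 1.7 + 3.3/2 = 3.35 m.
Total vertical stress at mid-clay: σ_v = 20.1×1.7 + 17.3×1.65 = 62.715 kPa.
Pore pressure: u = 9.81×(3.35 − 0) = 32.864 kPa.
Initial effective stress: σ'_0 = σ_v − u = 62.715 − 32.864 = 29.851 kPa.
Stress increase at mid-clay by the 2:1 spreading method:
Δσ = qBL/((B+z)(L+z)) = 161×5.3×5.3/((5.3+3.35)(5.3+3.35)) = 60.443 kPa
Final effective stress: σ'_f = 29.851 + 60.443 = 90.294 kPa.
σ'_f = 90.294 ≤ σ'_p = 161 kPa, so the clay remains overconsolidated and only the recompression index applies:
S_c = C_r·H/(1+e₀)·log₁₀(σ'_f/σ'_0) = 0.05×3.3/1.82×log₁₀(90.294/29.851)
    = 0.09066 × 0.4807 = 0.04358 m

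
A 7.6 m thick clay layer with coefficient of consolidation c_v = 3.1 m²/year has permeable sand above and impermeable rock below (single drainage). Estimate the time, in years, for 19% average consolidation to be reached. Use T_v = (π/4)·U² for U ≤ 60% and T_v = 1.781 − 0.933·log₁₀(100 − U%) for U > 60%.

Drainage path length: H_d = H = 7.6 m (single drainage).
U ≤ 60%: T_v = (π/4)·U² = (π/4)×0.19² = 0.028353.
t = T_v·H_d²/c_v = 0.028353×7.6²/3.1 = 0.5283 years.

t ≈ 0.528 years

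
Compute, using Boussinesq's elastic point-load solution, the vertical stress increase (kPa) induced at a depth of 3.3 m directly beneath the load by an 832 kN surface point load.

Δσ_z ≈ 36.5 kPa

Boussinesq vertical stress below a point load on an elastic half-space:
Δσ_z = 3P/(2πz²) · [1 + (r/z)²]^(−5/2)
r/z = 0/3.3 = 0; [1+(r/z)²]^(−5/2) = 1.
Δσ_z = 3×832/(2π×3.3²) × 1 = 36.478 × 1 = 36.48 kPa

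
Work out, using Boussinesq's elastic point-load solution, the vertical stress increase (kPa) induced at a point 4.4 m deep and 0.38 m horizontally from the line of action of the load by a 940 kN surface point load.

Boussinesq vertical stress below a point load on an elastic half-space:
Δσ_z = 3P/(2πz²) · [1 + (r/z)²]^(−5/2)
r/z = 0.38/4.4 = 0.086364; [1+(r/z)²]^(−5/2) = 0.98159.
Δσ_z = 3×940/(2π×4.4²) × 0.98159 = 23.183 × 0.98159 = 22.76 kPa

Δσ_z ≈ 22.8 kPa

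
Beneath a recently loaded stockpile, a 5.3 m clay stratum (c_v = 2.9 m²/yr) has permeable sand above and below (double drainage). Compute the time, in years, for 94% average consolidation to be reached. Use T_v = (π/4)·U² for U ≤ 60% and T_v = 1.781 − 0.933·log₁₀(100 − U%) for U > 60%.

Drainage path length: H_d = H/2 = 2.65 m (double drainage).
U > 60%: T_v = 1.781 − 0.933·log₁₀(100 − 94) = 1.055.
t = T_v·H_d²/c_v = 1.055×2.65²/2.9 = 2.555 years.

t ≈ 2.55 years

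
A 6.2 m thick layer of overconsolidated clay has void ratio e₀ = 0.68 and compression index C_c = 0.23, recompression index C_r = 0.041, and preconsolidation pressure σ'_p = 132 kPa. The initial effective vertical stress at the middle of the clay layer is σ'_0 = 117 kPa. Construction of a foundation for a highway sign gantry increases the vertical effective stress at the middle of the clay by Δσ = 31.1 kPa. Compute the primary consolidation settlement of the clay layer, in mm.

S_c ≈ 50.4 mm

Final effective stress: σ'_f = 117 + 31.1 = 148.1 kPa.
σ'_f = 148.1 > σ'_p = 132 kPa, so the stress path crosses the preconsolidation pressure — recompression up to σ'_p, then virgin compression beyond:
S_c = H/(1+e₀)·[C_r·log₁₀(σ'_p/σ'_0) + C_c·log₁₀(σ'_f/σ'_p)]
    = 6.2/1.68 × [0.041×log₁₀(132/117) + 0.23×log₁₀(148.1/132)]
    = 3.6905 × [0.0021479 + 0.011496] = 0.05035 m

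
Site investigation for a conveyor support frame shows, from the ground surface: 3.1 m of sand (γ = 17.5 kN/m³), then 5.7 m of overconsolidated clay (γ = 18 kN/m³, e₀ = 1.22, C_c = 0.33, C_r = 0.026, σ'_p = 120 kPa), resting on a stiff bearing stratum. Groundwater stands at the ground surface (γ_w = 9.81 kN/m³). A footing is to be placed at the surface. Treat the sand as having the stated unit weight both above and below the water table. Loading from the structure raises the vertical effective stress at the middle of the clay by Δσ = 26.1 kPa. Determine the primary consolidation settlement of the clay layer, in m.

Mid-depth of clay below the ground surface: z = 3.1 + 5.7/2 = 5.95 m.
Total vertical stress at mid-clay: σ_v = 17.5×3.1 + 18×2.85 = 105.55 kPa.
Pore pressure: u = 9.81×(5.95 − 0) = 58.37 kPa.
Initial effective stress: σ'_0 = σ_v − u = 105.55 − 58.37 = 47.18 kPa.
Final effective stress: σ'_f = 47.18 + 26.1 = 73.28 kPa.
σ'_f = 73.28 ≤ σ'_p = 120 kPa, so the clay remains overconsolidated and only the recompression index applies:
S_c = C_r·H/(1+e₀)·log₁₀(σ'_f/σ'_0) = 0.026×5.7/2.22×log₁₀(73.28/47.18)
    = 0.066758 × 0.19123 = 0.01277 m

S_c ≈ 0.0128 m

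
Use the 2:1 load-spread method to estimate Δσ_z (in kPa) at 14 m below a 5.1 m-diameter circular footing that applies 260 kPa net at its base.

By the 2:1 method the load spreads at 1 horizontal : 2 vertical, so at depth z the loaded area has grown by z in each plan dimension:
Δσ ≈ qD²/(D+z)² = 260×5.1²/(5.1+14)² = 18.537 kPa

Δσ_z ≈ 18.5 kPa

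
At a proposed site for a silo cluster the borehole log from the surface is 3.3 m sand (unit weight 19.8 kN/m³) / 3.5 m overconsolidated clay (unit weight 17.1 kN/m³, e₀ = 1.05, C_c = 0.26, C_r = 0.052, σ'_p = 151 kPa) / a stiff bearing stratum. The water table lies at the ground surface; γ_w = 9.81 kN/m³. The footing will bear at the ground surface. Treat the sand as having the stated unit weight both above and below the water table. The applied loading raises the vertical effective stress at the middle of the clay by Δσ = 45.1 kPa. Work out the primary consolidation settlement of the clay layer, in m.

Mid-depth of clay below the ground surface: z = 3.3 + 3.5/2 = 5.05 m.
Total vertical stress at mid-clay: σ_v = 19.8×3.3 + 17.1×1.75 = 95.265 kPa.
Pore pressure: u = 9.81×(5.05 − 0) = 49.541 kPa.
Initial effective stress: σ'_0 = σ_v − u = 95.265 − 49.541 = 45.724 kPa.
Final effective stress: σ'_f = 45.724 + 45.1 = 90.824 kPa.
σ'_f = 90.824 ≤ σ'_p = 151 kPa, so the clay remains overconsolidated and only the recompression index applies:
S_c = C_r·H/(1+e₀)·log₁₀(σ'_f/σ'_0) = 0.052×3.5/2.05×log₁₀(90.824/45.724)
    = 0.08878 × 0.29806 = 0.02646 m

S_c ≈ 0.0265 m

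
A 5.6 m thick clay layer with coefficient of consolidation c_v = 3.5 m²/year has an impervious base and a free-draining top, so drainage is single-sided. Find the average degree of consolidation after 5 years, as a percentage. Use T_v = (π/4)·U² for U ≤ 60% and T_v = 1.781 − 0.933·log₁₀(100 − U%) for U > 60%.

U ≈ 79.5 %

Drainage path length: H_d = H = 5.6 m (single drainage).
T_v = c_v·t/H_d² = 3.5×5/5.6² = 0.55804.
T_v = 0.55804 corresponds to the U > 60% branch:
U = 1 − 10^((1.781 − T_v)/0.933)/100 = 0.7955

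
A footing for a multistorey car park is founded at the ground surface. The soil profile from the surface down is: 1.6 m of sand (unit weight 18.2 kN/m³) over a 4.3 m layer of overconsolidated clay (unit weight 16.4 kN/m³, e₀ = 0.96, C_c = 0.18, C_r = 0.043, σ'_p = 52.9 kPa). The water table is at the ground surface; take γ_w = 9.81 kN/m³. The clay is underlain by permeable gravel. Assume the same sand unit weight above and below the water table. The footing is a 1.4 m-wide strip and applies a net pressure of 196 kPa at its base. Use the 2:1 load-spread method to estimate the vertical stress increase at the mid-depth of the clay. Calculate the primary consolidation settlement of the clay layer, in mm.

S_c ≈ 99.5 mm

Mid-depth of clay below the ground surface: z = 1.6 + 4.3/2 = 3.75 m.
Total vertical stress at mid-clay: σ_v = 18.2×1.6 + 16.4×2.15 = 64.38 kPa.
Pore pressure: u = 9.81×(3.75 − 0) = 36.788 kPa.
Initial effective stress: σ'_0 = σ_v − u = 64.38 − 36.788 = 27.592 kPa.
Stress increase at mid-clay by the 2:1 spreading method:
Δσ = qB/(B+z) = 196×1.4/(1.4+3.75) = 53.282 kPa
Final effective stress: σ'_f = 27.592 + 53.282 = 80.874 kPa.
σ'_f = 80.874 > σ'_p = 52.9 kPa, so the stress path crosses the preconsolidation pressure — recompression up to σ'_p, then virgin compression beyond:
S_c = H/(1+e₀)·[C_r·log₁₀(σ'_p/σ'_0) + C_c·log₁₀(σ'_f/σ'_p)]
    = 4.3/1.96 × [0.043×log₁₀(52.9/27.592) + 0.18×log₁₀(80.874/52.9)]
    = 2.1939 × [0.012155 + 0.033184] = 0.09947 m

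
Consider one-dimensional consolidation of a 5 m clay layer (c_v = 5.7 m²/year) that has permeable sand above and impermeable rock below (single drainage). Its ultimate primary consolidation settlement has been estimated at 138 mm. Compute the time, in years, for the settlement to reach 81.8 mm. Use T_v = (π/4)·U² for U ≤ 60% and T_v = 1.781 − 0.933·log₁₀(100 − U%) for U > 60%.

Drainage path length: H_d = H = 5 m (single drainage).
U = S(t)/S_ult = 81.8/138 = 0.5928.
U ≤ 60%: T_v = (π/4)·U² = (π/4)×0.59275² = 0.27596.
t = T_v·H_d²/c_v = 0.27596×5²/5.7 = 1.21 years.

t ≈ 1.21 years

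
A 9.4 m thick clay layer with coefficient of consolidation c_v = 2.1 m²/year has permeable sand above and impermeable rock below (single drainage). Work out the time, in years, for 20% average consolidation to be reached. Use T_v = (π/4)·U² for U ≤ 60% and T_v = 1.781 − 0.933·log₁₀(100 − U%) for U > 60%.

t ≈ 1.32 years

Drainage path length: H_d = H = 9.4 m (single drainage).
U ≤ 60%: T_v = (π/4)·U² = (π/4)×0.2² = 0.031416.
t = T_v·H_d²/c_v = 0.031416×9.4²/2.1 = 1.322 years.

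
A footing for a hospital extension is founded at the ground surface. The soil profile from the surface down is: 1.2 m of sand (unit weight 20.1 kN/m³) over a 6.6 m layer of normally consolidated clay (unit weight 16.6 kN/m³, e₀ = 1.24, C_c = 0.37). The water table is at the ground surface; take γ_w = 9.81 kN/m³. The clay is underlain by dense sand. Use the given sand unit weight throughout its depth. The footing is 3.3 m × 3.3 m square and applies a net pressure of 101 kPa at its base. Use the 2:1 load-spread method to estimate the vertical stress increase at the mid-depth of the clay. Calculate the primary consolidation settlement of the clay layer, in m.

S_c ≈ 0.198 m

Mid-depth of clay below the ground surface: z = 1.2 + 6.6/2 = 4.5 m.
Total vertical stress at mid-clay: σ_v = 20.1×1.2 + 16.6×3.3 = 78.9 kPa.
Pore pressure: u = 9.81×(4.5 − 0) = 44.145 kPa.
Initial effective stress: σ'_0 = σ_v − u = 78.9 − 44.145 = 34.755 kPa.
Stress increase at mid-clay by the 2:1 spreading method:
Δσ = qBL/((B+z)(L+z)) = 101×3.3×3.3/((3.3+4.5)(3.3+4.5)) = 18.078 kPa
Final effective stress: σ'_f = σ'_0 + Δσ = 34.755 + 18.078 = 52.833 kPa.
Normally consolidated clay, so the full stress increment lies on the virgin compression line:
S_c = C_c·H/(1+e₀)·log₁₀(σ'_f/σ'_0) = 0.37×6.6/(1+1.24)×log₁₀(52.833/34.755)
    = 1.0902 × 0.18189 = 0.1983 m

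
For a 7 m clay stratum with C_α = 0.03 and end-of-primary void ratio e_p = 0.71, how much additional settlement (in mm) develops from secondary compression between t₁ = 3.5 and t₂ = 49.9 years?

Secondary compression: S_s = C_α·H/(1+e_p)·log₁₀(t₂/t₁)
S_s = 0.03×7/(1+0.71)×log₁₀(49.9/3.5)
    = 0.1228 × 1.154 = 0.1417 m

S_s ≈ 142 mm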